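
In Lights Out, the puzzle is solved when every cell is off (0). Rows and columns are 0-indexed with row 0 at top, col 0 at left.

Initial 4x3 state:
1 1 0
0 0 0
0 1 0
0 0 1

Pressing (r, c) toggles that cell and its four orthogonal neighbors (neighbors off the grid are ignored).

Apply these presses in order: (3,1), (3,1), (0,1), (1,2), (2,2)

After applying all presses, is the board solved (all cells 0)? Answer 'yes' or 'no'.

Answer: yes

Derivation:
After press 1 at (3,1):
1 1 0
0 0 0
0 0 0
1 1 0

After press 2 at (3,1):
1 1 0
0 0 0
0 1 0
0 0 1

After press 3 at (0,1):
0 0 1
0 1 0
0 1 0
0 0 1

After press 4 at (1,2):
0 0 0
0 0 1
0 1 1
0 0 1

After press 5 at (2,2):
0 0 0
0 0 0
0 0 0
0 0 0

Lights still on: 0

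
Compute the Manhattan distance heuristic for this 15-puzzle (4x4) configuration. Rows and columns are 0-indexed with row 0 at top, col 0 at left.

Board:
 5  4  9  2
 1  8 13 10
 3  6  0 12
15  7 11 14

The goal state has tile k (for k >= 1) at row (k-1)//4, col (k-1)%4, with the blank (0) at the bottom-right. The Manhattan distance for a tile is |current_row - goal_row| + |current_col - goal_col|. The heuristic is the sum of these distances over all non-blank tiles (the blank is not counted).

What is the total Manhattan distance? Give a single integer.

Answer: 32

Derivation:
Tile 5: (0,0)->(1,0) = 1
Tile 4: (0,1)->(0,3) = 2
Tile 9: (0,2)->(2,0) = 4
Tile 2: (0,3)->(0,1) = 2
Tile 1: (1,0)->(0,0) = 1
Tile 8: (1,1)->(1,3) = 2
Tile 13: (1,2)->(3,0) = 4
Tile 10: (1,3)->(2,1) = 3
Tile 3: (2,0)->(0,2) = 4
Tile 6: (2,1)->(1,1) = 1
Tile 12: (2,3)->(2,3) = 0
Tile 15: (3,0)->(3,2) = 2
Tile 7: (3,1)->(1,2) = 3
Tile 11: (3,2)->(2,2) = 1
Tile 14: (3,3)->(3,1) = 2
Sum: 1 + 2 + 4 + 2 + 1 + 2 + 4 + 3 + 4 + 1 + 0 + 2 + 3 + 1 + 2 = 32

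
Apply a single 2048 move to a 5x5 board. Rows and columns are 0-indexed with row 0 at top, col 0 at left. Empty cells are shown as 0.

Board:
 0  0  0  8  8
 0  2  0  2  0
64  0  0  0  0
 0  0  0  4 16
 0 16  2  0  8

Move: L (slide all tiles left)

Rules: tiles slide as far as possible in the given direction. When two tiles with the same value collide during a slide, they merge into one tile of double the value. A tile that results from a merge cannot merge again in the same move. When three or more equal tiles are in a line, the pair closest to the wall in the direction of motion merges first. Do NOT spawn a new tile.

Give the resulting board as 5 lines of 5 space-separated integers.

Answer: 16  0  0  0  0
 4  0  0  0  0
64  0  0  0  0
 4 16  0  0  0
16  2  8  0  0

Derivation:
Slide left:
row 0: [0, 0, 0, 8, 8] -> [16, 0, 0, 0, 0]
row 1: [0, 2, 0, 2, 0] -> [4, 0, 0, 0, 0]
row 2: [64, 0, 0, 0, 0] -> [64, 0, 0, 0, 0]
row 3: [0, 0, 0, 4, 16] -> [4, 16, 0, 0, 0]
row 4: [0, 16, 2, 0, 8] -> [16, 2, 8, 0, 0]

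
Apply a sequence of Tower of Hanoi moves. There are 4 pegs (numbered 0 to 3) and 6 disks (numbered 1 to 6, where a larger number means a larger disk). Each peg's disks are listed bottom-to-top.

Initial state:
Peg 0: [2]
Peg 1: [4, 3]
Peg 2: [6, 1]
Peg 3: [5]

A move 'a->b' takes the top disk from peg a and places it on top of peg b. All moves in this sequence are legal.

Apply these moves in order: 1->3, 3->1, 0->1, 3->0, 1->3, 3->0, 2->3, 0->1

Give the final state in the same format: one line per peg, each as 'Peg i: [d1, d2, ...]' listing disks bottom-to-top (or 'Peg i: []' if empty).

After move 1 (1->3):
Peg 0: [2]
Peg 1: [4]
Peg 2: [6, 1]
Peg 3: [5, 3]

After move 2 (3->1):
Peg 0: [2]
Peg 1: [4, 3]
Peg 2: [6, 1]
Peg 3: [5]

After move 3 (0->1):
Peg 0: []
Peg 1: [4, 3, 2]
Peg 2: [6, 1]
Peg 3: [5]

After move 4 (3->0):
Peg 0: [5]
Peg 1: [4, 3, 2]
Peg 2: [6, 1]
Peg 3: []

After move 5 (1->3):
Peg 0: [5]
Peg 1: [4, 3]
Peg 2: [6, 1]
Peg 3: [2]

After move 6 (3->0):
Peg 0: [5, 2]
Peg 1: [4, 3]
Peg 2: [6, 1]
Peg 3: []

After move 7 (2->3):
Peg 0: [5, 2]
Peg 1: [4, 3]
Peg 2: [6]
Peg 3: [1]

After move 8 (0->1):
Peg 0: [5]
Peg 1: [4, 3, 2]
Peg 2: [6]
Peg 3: [1]

Answer: Peg 0: [5]
Peg 1: [4, 3, 2]
Peg 2: [6]
Peg 3: [1]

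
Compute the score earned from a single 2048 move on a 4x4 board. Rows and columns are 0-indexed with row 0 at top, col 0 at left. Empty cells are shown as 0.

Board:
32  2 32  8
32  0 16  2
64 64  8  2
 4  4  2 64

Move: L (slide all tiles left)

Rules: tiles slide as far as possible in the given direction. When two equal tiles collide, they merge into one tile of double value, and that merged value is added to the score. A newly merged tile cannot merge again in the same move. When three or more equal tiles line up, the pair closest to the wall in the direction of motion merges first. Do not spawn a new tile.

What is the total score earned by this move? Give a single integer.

Slide left:
row 0: [32, 2, 32, 8] -> [32, 2, 32, 8]  score +0 (running 0)
row 1: [32, 0, 16, 2] -> [32, 16, 2, 0]  score +0 (running 0)
row 2: [64, 64, 8, 2] -> [128, 8, 2, 0]  score +128 (running 128)
row 3: [4, 4, 2, 64] -> [8, 2, 64, 0]  score +8 (running 136)
Board after move:
 32   2  32   8
 32  16   2   0
128   8   2   0
  8   2  64   0

Answer: 136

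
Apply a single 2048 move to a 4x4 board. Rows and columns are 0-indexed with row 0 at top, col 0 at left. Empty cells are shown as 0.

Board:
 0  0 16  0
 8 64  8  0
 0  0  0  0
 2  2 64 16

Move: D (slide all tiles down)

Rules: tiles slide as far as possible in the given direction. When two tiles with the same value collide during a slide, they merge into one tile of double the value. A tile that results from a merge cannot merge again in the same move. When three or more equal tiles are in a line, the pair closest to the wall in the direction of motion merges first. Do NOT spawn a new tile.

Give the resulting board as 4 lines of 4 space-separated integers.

Slide down:
col 0: [0, 8, 0, 2] -> [0, 0, 8, 2]
col 1: [0, 64, 0, 2] -> [0, 0, 64, 2]
col 2: [16, 8, 0, 64] -> [0, 16, 8, 64]
col 3: [0, 0, 0, 16] -> [0, 0, 0, 16]

Answer:  0  0  0  0
 0  0 16  0
 8 64  8  0
 2  2 64 16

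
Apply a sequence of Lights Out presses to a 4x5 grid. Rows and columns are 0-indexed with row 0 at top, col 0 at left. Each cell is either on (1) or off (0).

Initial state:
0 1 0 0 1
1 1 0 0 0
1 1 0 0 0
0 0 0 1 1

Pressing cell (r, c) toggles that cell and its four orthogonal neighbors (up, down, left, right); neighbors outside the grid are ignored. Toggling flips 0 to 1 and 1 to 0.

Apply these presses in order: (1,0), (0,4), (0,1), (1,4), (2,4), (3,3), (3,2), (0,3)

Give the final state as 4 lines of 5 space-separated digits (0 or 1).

After press 1 at (1,0):
1 1 0 0 1
0 0 0 0 0
0 1 0 0 0
0 0 0 1 1

After press 2 at (0,4):
1 1 0 1 0
0 0 0 0 1
0 1 0 0 0
0 0 0 1 1

After press 3 at (0,1):
0 0 1 1 0
0 1 0 0 1
0 1 0 0 0
0 0 0 1 1

After press 4 at (1,4):
0 0 1 1 1
0 1 0 1 0
0 1 0 0 1
0 0 0 1 1

After press 5 at (2,4):
0 0 1 1 1
0 1 0 1 1
0 1 0 1 0
0 0 0 1 0

After press 6 at (3,3):
0 0 1 1 1
0 1 0 1 1
0 1 0 0 0
0 0 1 0 1

After press 7 at (3,2):
0 0 1 1 1
0 1 0 1 1
0 1 1 0 0
0 1 0 1 1

After press 8 at (0,3):
0 0 0 0 0
0 1 0 0 1
0 1 1 0 0
0 1 0 1 1

Answer: 0 0 0 0 0
0 1 0 0 1
0 1 1 0 0
0 1 0 1 1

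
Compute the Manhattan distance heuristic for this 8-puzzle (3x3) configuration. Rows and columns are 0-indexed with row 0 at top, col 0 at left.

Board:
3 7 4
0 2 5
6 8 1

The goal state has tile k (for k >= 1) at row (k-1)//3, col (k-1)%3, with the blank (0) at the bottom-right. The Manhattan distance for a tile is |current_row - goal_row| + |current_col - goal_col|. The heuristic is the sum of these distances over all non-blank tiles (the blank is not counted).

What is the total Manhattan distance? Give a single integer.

Answer: 17

Derivation:
Tile 3: (0,0)->(0,2) = 2
Tile 7: (0,1)->(2,0) = 3
Tile 4: (0,2)->(1,0) = 3
Tile 2: (1,1)->(0,1) = 1
Tile 5: (1,2)->(1,1) = 1
Tile 6: (2,0)->(1,2) = 3
Tile 8: (2,1)->(2,1) = 0
Tile 1: (2,2)->(0,0) = 4
Sum: 2 + 3 + 3 + 1 + 1 + 3 + 0 + 4 = 17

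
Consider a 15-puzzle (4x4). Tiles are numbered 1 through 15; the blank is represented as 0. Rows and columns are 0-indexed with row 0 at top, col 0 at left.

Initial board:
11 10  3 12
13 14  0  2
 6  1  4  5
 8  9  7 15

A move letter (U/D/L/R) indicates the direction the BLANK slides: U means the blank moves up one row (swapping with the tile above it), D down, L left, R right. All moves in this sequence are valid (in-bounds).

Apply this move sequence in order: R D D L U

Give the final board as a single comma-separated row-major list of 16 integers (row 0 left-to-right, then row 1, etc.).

After move 1 (R):
11 10  3 12
13 14  2  0
 6  1  4  5
 8  9  7 15

After move 2 (D):
11 10  3 12
13 14  2  5
 6  1  4  0
 8  9  7 15

After move 3 (D):
11 10  3 12
13 14  2  5
 6  1  4 15
 8  9  7  0

After move 4 (L):
11 10  3 12
13 14  2  5
 6  1  4 15
 8  9  0  7

After move 5 (U):
11 10  3 12
13 14  2  5
 6  1  0 15
 8  9  4  7

Answer: 11, 10, 3, 12, 13, 14, 2, 5, 6, 1, 0, 15, 8, 9, 4, 7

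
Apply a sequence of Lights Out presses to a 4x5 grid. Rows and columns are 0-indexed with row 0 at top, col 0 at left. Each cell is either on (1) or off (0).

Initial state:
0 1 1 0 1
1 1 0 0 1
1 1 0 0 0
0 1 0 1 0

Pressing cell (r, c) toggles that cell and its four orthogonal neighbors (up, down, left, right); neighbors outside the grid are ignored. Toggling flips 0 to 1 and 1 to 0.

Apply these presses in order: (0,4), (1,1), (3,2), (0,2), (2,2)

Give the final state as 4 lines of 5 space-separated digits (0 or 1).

After press 1 at (0,4):
0 1 1 1 0
1 1 0 0 0
1 1 0 0 0
0 1 0 1 0

After press 2 at (1,1):
0 0 1 1 0
0 0 1 0 0
1 0 0 0 0
0 1 0 1 0

After press 3 at (3,2):
0 0 1 1 0
0 0 1 0 0
1 0 1 0 0
0 0 1 0 0

After press 4 at (0,2):
0 1 0 0 0
0 0 0 0 0
1 0 1 0 0
0 0 1 0 0

After press 5 at (2,2):
0 1 0 0 0
0 0 1 0 0
1 1 0 1 0
0 0 0 0 0

Answer: 0 1 0 0 0
0 0 1 0 0
1 1 0 1 0
0 0 0 0 0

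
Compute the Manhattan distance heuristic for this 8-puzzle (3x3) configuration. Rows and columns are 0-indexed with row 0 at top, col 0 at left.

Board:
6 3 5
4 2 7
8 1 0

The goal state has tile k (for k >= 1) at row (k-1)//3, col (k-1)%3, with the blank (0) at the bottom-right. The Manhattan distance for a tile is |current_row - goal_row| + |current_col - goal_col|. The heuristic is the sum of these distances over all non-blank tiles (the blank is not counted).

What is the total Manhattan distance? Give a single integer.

Tile 6: (0,0)->(1,2) = 3
Tile 3: (0,1)->(0,2) = 1
Tile 5: (0,2)->(1,1) = 2
Tile 4: (1,0)->(1,0) = 0
Tile 2: (1,1)->(0,1) = 1
Tile 7: (1,2)->(2,0) = 3
Tile 8: (2,0)->(2,1) = 1
Tile 1: (2,1)->(0,0) = 3
Sum: 3 + 1 + 2 + 0 + 1 + 3 + 1 + 3 = 14

Answer: 14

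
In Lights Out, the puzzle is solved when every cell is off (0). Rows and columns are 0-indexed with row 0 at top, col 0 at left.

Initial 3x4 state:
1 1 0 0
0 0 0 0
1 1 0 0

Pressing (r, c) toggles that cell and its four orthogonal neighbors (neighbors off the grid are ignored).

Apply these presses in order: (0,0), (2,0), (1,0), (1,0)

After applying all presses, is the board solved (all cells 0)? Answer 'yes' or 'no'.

Answer: yes

Derivation:
After press 1 at (0,0):
0 0 0 0
1 0 0 0
1 1 0 0

After press 2 at (2,0):
0 0 0 0
0 0 0 0
0 0 0 0

After press 3 at (1,0):
1 0 0 0
1 1 0 0
1 0 0 0

After press 4 at (1,0):
0 0 0 0
0 0 0 0
0 0 0 0

Lights still on: 0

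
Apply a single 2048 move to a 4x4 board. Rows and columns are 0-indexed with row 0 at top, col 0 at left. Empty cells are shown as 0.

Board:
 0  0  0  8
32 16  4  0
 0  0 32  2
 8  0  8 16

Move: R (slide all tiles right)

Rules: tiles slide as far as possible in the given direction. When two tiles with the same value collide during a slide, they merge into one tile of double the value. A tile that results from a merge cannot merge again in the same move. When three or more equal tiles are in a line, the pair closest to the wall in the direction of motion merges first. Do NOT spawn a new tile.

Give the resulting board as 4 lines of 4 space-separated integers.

Answer:  0  0  0  8
 0 32 16  4
 0  0 32  2
 0  0 16 16

Derivation:
Slide right:
row 0: [0, 0, 0, 8] -> [0, 0, 0, 8]
row 1: [32, 16, 4, 0] -> [0, 32, 16, 4]
row 2: [0, 0, 32, 2] -> [0, 0, 32, 2]
row 3: [8, 0, 8, 16] -> [0, 0, 16, 16]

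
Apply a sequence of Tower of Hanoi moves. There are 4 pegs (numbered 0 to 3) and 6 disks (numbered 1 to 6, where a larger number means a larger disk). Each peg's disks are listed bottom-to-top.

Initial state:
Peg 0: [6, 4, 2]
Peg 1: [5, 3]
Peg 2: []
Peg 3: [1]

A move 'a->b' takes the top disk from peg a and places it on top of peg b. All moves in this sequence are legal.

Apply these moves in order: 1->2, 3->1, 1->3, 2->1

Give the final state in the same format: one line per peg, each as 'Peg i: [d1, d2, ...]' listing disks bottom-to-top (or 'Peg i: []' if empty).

Answer: Peg 0: [6, 4, 2]
Peg 1: [5, 3]
Peg 2: []
Peg 3: [1]

Derivation:
After move 1 (1->2):
Peg 0: [6, 4, 2]
Peg 1: [5]
Peg 2: [3]
Peg 3: [1]

After move 2 (3->1):
Peg 0: [6, 4, 2]
Peg 1: [5, 1]
Peg 2: [3]
Peg 3: []

After move 3 (1->3):
Peg 0: [6, 4, 2]
Peg 1: [5]
Peg 2: [3]
Peg 3: [1]

After move 4 (2->1):
Peg 0: [6, 4, 2]
Peg 1: [5, 3]
Peg 2: []
Peg 3: [1]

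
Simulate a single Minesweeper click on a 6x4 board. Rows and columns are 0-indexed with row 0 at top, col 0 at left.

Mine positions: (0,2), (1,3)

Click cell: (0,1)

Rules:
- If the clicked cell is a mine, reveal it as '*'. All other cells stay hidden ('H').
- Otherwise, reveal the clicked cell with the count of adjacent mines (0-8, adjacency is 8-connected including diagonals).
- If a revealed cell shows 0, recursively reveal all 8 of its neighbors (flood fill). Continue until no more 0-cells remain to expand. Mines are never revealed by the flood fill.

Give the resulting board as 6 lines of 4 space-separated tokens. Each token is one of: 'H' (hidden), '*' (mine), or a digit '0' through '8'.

H 1 H H
H H H H
H H H H
H H H H
H H H H
H H H H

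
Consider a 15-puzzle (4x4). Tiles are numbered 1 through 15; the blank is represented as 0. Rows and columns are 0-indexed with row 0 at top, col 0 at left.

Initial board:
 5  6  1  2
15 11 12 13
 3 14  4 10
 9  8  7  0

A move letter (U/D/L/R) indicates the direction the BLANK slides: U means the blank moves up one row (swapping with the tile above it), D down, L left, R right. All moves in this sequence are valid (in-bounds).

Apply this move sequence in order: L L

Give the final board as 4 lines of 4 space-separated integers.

Answer:  5  6  1  2
15 11 12 13
 3 14  4 10
 9  0  8  7

Derivation:
After move 1 (L):
 5  6  1  2
15 11 12 13
 3 14  4 10
 9  8  0  7

After move 2 (L):
 5  6  1  2
15 11 12 13
 3 14  4 10
 9  0  8  7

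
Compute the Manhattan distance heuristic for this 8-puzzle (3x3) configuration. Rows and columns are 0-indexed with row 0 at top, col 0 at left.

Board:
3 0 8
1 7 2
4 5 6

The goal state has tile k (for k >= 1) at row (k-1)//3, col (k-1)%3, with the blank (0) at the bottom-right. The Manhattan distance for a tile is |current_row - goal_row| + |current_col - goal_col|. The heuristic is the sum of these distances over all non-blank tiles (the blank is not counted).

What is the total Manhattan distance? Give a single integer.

Answer: 13

Derivation:
Tile 3: at (0,0), goal (0,2), distance |0-0|+|0-2| = 2
Tile 8: at (0,2), goal (2,1), distance |0-2|+|2-1| = 3
Tile 1: at (1,0), goal (0,0), distance |1-0|+|0-0| = 1
Tile 7: at (1,1), goal (2,0), distance |1-2|+|1-0| = 2
Tile 2: at (1,2), goal (0,1), distance |1-0|+|2-1| = 2
Tile 4: at (2,0), goal (1,0), distance |2-1|+|0-0| = 1
Tile 5: at (2,1), goal (1,1), distance |2-1|+|1-1| = 1
Tile 6: at (2,2), goal (1,2), distance |2-1|+|2-2| = 1
Sum: 2 + 3 + 1 + 2 + 2 + 1 + 1 + 1 = 13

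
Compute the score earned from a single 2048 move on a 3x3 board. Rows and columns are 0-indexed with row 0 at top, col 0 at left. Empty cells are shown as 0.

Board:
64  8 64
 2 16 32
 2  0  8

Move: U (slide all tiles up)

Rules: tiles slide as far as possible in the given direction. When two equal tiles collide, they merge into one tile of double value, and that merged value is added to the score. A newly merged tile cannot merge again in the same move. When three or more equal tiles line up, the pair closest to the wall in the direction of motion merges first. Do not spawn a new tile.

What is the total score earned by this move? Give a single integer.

Answer: 4

Derivation:
Slide up:
col 0: [64, 2, 2] -> [64, 4, 0]  score +4 (running 4)
col 1: [8, 16, 0] -> [8, 16, 0]  score +0 (running 4)
col 2: [64, 32, 8] -> [64, 32, 8]  score +0 (running 4)
Board after move:
64  8 64
 4 16 32
 0  0  8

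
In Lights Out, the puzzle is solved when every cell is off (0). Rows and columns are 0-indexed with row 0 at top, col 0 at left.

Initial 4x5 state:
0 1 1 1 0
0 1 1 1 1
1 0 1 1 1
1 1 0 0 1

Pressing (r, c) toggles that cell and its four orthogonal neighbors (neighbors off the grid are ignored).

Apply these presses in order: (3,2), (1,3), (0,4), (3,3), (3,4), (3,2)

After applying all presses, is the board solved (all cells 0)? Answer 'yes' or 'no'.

After press 1 at (3,2):
0 1 1 1 0
0 1 1 1 1
1 0 0 1 1
1 0 1 1 1

After press 2 at (1,3):
0 1 1 0 0
0 1 0 0 0
1 0 0 0 1
1 0 1 1 1

After press 3 at (0,4):
0 1 1 1 1
0 1 0 0 1
1 0 0 0 1
1 0 1 1 1

After press 4 at (3,3):
0 1 1 1 1
0 1 0 0 1
1 0 0 1 1
1 0 0 0 0

After press 5 at (3,4):
0 1 1 1 1
0 1 0 0 1
1 0 0 1 0
1 0 0 1 1

After press 6 at (3,2):
0 1 1 1 1
0 1 0 0 1
1 0 1 1 0
1 1 1 0 1

Lights still on: 13

Answer: no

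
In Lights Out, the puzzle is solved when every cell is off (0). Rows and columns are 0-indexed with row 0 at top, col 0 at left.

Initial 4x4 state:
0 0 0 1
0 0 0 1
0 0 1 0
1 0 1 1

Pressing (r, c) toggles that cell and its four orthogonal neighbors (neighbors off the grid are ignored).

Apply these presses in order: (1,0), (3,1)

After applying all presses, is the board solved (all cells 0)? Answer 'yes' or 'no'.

Answer: no

Derivation:
After press 1 at (1,0):
1 0 0 1
1 1 0 1
1 0 1 0
1 0 1 1

After press 2 at (3,1):
1 0 0 1
1 1 0 1
1 1 1 0
0 1 0 1

Lights still on: 10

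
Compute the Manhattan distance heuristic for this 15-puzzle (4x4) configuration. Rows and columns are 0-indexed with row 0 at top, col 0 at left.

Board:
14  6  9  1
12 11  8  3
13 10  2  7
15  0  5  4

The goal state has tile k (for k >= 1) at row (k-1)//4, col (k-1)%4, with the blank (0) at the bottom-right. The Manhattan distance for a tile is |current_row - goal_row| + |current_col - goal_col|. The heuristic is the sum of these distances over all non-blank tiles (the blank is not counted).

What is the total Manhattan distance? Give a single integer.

Tile 14: at (0,0), goal (3,1), distance |0-3|+|0-1| = 4
Tile 6: at (0,1), goal (1,1), distance |0-1|+|1-1| = 1
Tile 9: at (0,2), goal (2,0), distance |0-2|+|2-0| = 4
Tile 1: at (0,3), goal (0,0), distance |0-0|+|3-0| = 3
Tile 12: at (1,0), goal (2,3), distance |1-2|+|0-3| = 4
Tile 11: at (1,1), goal (2,2), distance |1-2|+|1-2| = 2
Tile 8: at (1,2), goal (1,3), distance |1-1|+|2-3| = 1
Tile 3: at (1,3), goal (0,2), distance |1-0|+|3-2| = 2
Tile 13: at (2,0), goal (3,0), distance |2-3|+|0-0| = 1
Tile 10: at (2,1), goal (2,1), distance |2-2|+|1-1| = 0
Tile 2: at (2,2), goal (0,1), distance |2-0|+|2-1| = 3
Tile 7: at (2,3), goal (1,2), distance |2-1|+|3-2| = 2
Tile 15: at (3,0), goal (3,2), distance |3-3|+|0-2| = 2
Tile 5: at (3,2), goal (1,0), distance |3-1|+|2-0| = 4
Tile 4: at (3,3), goal (0,3), distance |3-0|+|3-3| = 3
Sum: 4 + 1 + 4 + 3 + 4 + 2 + 1 + 2 + 1 + 0 + 3 + 2 + 2 + 4 + 3 = 36

Answer: 36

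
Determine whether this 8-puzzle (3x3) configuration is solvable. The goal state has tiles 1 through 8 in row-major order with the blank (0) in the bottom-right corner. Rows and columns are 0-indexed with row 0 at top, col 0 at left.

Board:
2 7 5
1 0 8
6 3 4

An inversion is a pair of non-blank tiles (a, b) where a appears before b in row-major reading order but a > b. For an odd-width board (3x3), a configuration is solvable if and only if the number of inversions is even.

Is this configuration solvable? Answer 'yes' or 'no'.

Inversions (pairs i<j in row-major order where tile[i] > tile[j] > 0): 14
14 is even, so the puzzle is solvable.

Answer: yes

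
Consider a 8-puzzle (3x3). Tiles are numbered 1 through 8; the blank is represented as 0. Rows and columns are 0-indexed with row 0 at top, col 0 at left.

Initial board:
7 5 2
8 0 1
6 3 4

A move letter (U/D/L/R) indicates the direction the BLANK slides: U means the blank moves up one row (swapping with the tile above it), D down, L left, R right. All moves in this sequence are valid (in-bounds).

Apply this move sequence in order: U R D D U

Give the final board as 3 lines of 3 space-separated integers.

After move 1 (U):
7 0 2
8 5 1
6 3 4

After move 2 (R):
7 2 0
8 5 1
6 3 4

After move 3 (D):
7 2 1
8 5 0
6 3 4

After move 4 (D):
7 2 1
8 5 4
6 3 0

After move 5 (U):
7 2 1
8 5 0
6 3 4

Answer: 7 2 1
8 5 0
6 3 4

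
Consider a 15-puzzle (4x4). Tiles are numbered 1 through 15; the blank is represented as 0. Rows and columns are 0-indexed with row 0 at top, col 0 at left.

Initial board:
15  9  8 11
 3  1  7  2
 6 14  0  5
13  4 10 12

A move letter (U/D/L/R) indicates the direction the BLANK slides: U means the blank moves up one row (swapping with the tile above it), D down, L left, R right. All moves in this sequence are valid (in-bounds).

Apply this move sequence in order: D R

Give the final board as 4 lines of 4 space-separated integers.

After move 1 (D):
15  9  8 11
 3  1  7  2
 6 14 10  5
13  4  0 12

After move 2 (R):
15  9  8 11
 3  1  7  2
 6 14 10  5
13  4 12  0

Answer: 15  9  8 11
 3  1  7  2
 6 14 10  5
13  4 12  0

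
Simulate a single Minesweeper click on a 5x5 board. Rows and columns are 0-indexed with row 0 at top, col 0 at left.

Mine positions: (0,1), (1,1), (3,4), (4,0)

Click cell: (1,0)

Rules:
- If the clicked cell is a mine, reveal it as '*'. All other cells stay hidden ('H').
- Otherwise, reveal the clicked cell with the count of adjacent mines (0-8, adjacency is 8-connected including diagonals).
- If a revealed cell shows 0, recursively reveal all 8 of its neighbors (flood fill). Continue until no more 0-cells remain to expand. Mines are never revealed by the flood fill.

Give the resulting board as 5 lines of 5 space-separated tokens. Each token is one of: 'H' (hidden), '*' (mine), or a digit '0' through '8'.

H H H H H
2 H H H H
H H H H H
H H H H H
H H H H H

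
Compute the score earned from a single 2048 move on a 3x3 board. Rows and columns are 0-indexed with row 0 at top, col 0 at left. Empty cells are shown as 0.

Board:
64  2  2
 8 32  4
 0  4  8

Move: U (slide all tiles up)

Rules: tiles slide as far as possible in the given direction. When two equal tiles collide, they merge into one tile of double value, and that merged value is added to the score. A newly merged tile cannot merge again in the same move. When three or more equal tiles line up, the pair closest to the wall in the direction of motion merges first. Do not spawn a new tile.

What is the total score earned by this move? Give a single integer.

Slide up:
col 0: [64, 8, 0] -> [64, 8, 0]  score +0 (running 0)
col 1: [2, 32, 4] -> [2, 32, 4]  score +0 (running 0)
col 2: [2, 4, 8] -> [2, 4, 8]  score +0 (running 0)
Board after move:
64  2  2
 8 32  4
 0  4  8

Answer: 0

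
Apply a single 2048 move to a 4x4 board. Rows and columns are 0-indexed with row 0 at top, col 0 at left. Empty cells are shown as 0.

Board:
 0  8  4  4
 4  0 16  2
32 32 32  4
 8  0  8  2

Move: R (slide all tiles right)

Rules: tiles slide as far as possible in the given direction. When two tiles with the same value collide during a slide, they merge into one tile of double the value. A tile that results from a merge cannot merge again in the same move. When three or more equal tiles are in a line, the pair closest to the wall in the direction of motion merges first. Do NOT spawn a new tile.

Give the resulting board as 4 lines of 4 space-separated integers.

Answer:  0  0  8  8
 0  4 16  2
 0 32 64  4
 0  0 16  2

Derivation:
Slide right:
row 0: [0, 8, 4, 4] -> [0, 0, 8, 8]
row 1: [4, 0, 16, 2] -> [0, 4, 16, 2]
row 2: [32, 32, 32, 4] -> [0, 32, 64, 4]
row 3: [8, 0, 8, 2] -> [0, 0, 16, 2]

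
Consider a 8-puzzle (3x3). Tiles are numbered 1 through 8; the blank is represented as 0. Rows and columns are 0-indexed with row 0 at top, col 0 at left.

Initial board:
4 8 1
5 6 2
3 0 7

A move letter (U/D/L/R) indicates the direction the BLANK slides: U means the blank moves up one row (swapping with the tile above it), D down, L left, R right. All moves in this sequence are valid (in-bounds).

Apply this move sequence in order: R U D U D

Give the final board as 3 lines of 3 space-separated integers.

Answer: 4 8 1
5 6 2
3 7 0

Derivation:
After move 1 (R):
4 8 1
5 6 2
3 7 0

After move 2 (U):
4 8 1
5 6 0
3 7 2

After move 3 (D):
4 8 1
5 6 2
3 7 0

After move 4 (U):
4 8 1
5 6 0
3 7 2

After move 5 (D):
4 8 1
5 6 2
3 7 0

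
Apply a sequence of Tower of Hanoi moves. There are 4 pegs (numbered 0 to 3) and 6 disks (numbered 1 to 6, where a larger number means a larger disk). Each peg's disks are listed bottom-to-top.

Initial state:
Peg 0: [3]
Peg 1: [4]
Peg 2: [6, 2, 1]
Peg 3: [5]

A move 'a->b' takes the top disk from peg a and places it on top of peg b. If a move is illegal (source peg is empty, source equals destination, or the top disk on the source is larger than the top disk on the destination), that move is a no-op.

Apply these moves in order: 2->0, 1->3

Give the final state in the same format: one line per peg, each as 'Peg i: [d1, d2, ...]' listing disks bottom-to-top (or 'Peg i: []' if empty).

Answer: Peg 0: [3, 1]
Peg 1: []
Peg 2: [6, 2]
Peg 3: [5, 4]

Derivation:
After move 1 (2->0):
Peg 0: [3, 1]
Peg 1: [4]
Peg 2: [6, 2]
Peg 3: [5]

After move 2 (1->3):
Peg 0: [3, 1]
Peg 1: []
Peg 2: [6, 2]
Peg 3: [5, 4]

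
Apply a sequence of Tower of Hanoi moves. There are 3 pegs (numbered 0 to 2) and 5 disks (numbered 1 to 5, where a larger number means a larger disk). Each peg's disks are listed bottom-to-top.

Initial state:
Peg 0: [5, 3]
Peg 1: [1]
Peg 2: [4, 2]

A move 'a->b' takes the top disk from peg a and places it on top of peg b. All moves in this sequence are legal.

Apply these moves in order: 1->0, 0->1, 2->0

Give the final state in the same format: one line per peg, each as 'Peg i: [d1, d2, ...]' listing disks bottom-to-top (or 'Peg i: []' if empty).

After move 1 (1->0):
Peg 0: [5, 3, 1]
Peg 1: []
Peg 2: [4, 2]

After move 2 (0->1):
Peg 0: [5, 3]
Peg 1: [1]
Peg 2: [4, 2]

After move 3 (2->0):
Peg 0: [5, 3, 2]
Peg 1: [1]
Peg 2: [4]

Answer: Peg 0: [5, 3, 2]
Peg 1: [1]
Peg 2: [4]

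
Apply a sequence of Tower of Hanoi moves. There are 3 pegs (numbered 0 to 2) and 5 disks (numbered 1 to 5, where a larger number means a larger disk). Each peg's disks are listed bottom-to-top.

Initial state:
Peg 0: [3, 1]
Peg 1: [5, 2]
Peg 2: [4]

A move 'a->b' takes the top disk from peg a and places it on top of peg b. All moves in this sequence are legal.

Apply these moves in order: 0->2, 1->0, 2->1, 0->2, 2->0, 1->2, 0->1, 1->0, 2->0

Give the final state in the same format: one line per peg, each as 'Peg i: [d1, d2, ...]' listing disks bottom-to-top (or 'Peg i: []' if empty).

After move 1 (0->2):
Peg 0: [3]
Peg 1: [5, 2]
Peg 2: [4, 1]

After move 2 (1->0):
Peg 0: [3, 2]
Peg 1: [5]
Peg 2: [4, 1]

After move 3 (2->1):
Peg 0: [3, 2]
Peg 1: [5, 1]
Peg 2: [4]

After move 4 (0->2):
Peg 0: [3]
Peg 1: [5, 1]
Peg 2: [4, 2]

After move 5 (2->0):
Peg 0: [3, 2]
Peg 1: [5, 1]
Peg 2: [4]

After move 6 (1->2):
Peg 0: [3, 2]
Peg 1: [5]
Peg 2: [4, 1]

After move 7 (0->1):
Peg 0: [3]
Peg 1: [5, 2]
Peg 2: [4, 1]

After move 8 (1->0):
Peg 0: [3, 2]
Peg 1: [5]
Peg 2: [4, 1]

After move 9 (2->0):
Peg 0: [3, 2, 1]
Peg 1: [5]
Peg 2: [4]

Answer: Peg 0: [3, 2, 1]
Peg 1: [5]
Peg 2: [4]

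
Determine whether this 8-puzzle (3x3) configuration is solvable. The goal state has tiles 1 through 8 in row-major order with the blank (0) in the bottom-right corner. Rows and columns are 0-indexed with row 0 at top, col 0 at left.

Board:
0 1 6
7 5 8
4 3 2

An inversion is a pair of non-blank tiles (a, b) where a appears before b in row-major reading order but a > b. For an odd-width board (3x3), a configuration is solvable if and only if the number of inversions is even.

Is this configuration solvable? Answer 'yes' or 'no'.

Inversions (pairs i<j in row-major order where tile[i] > tile[j] > 0): 17
17 is odd, so the puzzle is not solvable.

Answer: no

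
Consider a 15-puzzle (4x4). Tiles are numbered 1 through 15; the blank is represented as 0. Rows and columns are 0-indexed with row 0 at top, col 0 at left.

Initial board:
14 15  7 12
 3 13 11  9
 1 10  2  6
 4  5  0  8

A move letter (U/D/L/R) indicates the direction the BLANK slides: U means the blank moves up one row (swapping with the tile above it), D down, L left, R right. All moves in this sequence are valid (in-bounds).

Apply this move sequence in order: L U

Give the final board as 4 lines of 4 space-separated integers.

Answer: 14 15  7 12
 3 13 11  9
 1  0  2  6
 4 10  5  8

Derivation:
After move 1 (L):
14 15  7 12
 3 13 11  9
 1 10  2  6
 4  0  5  8

After move 2 (U):
14 15  7 12
 3 13 11  9
 1  0  2  6
 4 10  5  8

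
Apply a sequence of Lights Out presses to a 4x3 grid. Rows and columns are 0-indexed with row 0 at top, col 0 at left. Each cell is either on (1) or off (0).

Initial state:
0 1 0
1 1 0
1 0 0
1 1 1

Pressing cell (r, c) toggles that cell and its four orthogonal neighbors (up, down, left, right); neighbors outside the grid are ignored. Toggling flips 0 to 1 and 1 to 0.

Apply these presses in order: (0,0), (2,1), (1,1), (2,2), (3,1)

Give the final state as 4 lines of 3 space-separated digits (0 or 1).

Answer: 1 1 0
1 1 0
0 0 0
0 1 1

Derivation:
After press 1 at (0,0):
1 0 0
0 1 0
1 0 0
1 1 1

After press 2 at (2,1):
1 0 0
0 0 0
0 1 1
1 0 1

After press 3 at (1,1):
1 1 0
1 1 1
0 0 1
1 0 1

After press 4 at (2,2):
1 1 0
1 1 0
0 1 0
1 0 0

After press 5 at (3,1):
1 1 0
1 1 0
0 0 0
0 1 1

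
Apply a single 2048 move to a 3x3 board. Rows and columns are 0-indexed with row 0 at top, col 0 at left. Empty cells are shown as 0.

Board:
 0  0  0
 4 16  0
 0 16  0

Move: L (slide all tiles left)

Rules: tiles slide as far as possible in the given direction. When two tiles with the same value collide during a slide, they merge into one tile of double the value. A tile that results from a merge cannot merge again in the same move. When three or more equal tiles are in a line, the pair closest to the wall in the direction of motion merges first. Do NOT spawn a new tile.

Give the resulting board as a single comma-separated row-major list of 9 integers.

Answer: 0, 0, 0, 4, 16, 0, 16, 0, 0

Derivation:
Slide left:
row 0: [0, 0, 0] -> [0, 0, 0]
row 1: [4, 16, 0] -> [4, 16, 0]
row 2: [0, 16, 0] -> [16, 0, 0]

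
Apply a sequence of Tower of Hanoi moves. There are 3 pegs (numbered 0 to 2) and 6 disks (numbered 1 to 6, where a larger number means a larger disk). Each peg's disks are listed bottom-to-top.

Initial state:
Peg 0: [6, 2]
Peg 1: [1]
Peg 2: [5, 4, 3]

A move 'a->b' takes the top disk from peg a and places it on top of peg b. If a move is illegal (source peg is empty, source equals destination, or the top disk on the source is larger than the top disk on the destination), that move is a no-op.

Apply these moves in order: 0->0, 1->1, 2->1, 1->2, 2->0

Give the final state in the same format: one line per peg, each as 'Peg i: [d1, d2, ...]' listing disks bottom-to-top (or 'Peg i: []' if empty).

Answer: Peg 0: [6, 2, 1]
Peg 1: []
Peg 2: [5, 4, 3]

Derivation:
After move 1 (0->0):
Peg 0: [6, 2]
Peg 1: [1]
Peg 2: [5, 4, 3]

After move 2 (1->1):
Peg 0: [6, 2]
Peg 1: [1]
Peg 2: [5, 4, 3]

After move 3 (2->1):
Peg 0: [6, 2]
Peg 1: [1]
Peg 2: [5, 4, 3]

After move 4 (1->2):
Peg 0: [6, 2]
Peg 1: []
Peg 2: [5, 4, 3, 1]

After move 5 (2->0):
Peg 0: [6, 2, 1]
Peg 1: []
Peg 2: [5, 4, 3]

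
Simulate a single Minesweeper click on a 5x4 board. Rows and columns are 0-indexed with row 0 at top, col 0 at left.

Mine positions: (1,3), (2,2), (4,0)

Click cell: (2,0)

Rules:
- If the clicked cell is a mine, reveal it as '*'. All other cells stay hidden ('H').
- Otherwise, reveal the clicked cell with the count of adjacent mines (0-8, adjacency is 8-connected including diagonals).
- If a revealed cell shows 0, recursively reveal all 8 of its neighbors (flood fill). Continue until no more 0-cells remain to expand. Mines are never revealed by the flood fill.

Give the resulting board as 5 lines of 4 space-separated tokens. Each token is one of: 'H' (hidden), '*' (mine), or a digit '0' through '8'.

0 0 1 H
0 1 2 H
0 1 H H
1 2 H H
H H H H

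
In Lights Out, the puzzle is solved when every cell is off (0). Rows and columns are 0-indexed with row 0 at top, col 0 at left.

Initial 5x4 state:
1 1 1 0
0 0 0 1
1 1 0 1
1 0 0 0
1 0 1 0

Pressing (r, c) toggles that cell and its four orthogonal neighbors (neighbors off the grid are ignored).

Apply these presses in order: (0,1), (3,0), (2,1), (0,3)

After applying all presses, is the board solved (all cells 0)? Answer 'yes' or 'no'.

Answer: no

Derivation:
After press 1 at (0,1):
0 0 0 0
0 1 0 1
1 1 0 1
1 0 0 0
1 0 1 0

After press 2 at (3,0):
0 0 0 0
0 1 0 1
0 1 0 1
0 1 0 0
0 0 1 0

After press 3 at (2,1):
0 0 0 0
0 0 0 1
1 0 1 1
0 0 0 0
0 0 1 0

After press 4 at (0,3):
0 0 1 1
0 0 0 0
1 0 1 1
0 0 0 0
0 0 1 0

Lights still on: 6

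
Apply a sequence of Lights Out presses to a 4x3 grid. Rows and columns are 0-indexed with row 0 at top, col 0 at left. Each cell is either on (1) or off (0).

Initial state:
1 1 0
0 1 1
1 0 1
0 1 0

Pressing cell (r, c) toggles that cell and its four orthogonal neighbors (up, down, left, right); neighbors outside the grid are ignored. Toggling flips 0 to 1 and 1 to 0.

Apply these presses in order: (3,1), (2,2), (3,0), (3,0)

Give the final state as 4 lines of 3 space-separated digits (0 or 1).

After press 1 at (3,1):
1 1 0
0 1 1
1 1 1
1 0 1

After press 2 at (2,2):
1 1 0
0 1 0
1 0 0
1 0 0

After press 3 at (3,0):
1 1 0
0 1 0
0 0 0
0 1 0

After press 4 at (3,0):
1 1 0
0 1 0
1 0 0
1 0 0

Answer: 1 1 0
0 1 0
1 0 0
1 0 0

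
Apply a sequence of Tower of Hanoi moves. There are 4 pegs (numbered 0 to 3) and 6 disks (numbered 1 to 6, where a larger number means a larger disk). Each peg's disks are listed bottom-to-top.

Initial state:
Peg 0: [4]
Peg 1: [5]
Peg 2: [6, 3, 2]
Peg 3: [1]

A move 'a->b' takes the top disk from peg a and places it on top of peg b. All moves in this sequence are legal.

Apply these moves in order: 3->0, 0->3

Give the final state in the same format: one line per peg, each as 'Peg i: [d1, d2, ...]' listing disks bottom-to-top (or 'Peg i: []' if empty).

Answer: Peg 0: [4]
Peg 1: [5]
Peg 2: [6, 3, 2]
Peg 3: [1]

Derivation:
After move 1 (3->0):
Peg 0: [4, 1]
Peg 1: [5]
Peg 2: [6, 3, 2]
Peg 3: []

After move 2 (0->3):
Peg 0: [4]
Peg 1: [5]
Peg 2: [6, 3, 2]
Peg 3: [1]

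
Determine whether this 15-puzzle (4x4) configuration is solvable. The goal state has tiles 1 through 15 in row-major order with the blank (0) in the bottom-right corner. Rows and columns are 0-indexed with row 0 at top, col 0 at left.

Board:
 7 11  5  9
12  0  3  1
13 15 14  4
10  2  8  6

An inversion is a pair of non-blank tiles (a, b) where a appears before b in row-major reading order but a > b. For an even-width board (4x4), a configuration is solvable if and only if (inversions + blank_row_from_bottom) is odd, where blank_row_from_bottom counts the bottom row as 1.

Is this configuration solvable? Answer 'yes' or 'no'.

Inversions: 55
Blank is in row 1 (0-indexed from top), which is row 3 counting from the bottom (bottom = 1).
55 + 3 = 58, which is even, so the puzzle is not solvable.

Answer: no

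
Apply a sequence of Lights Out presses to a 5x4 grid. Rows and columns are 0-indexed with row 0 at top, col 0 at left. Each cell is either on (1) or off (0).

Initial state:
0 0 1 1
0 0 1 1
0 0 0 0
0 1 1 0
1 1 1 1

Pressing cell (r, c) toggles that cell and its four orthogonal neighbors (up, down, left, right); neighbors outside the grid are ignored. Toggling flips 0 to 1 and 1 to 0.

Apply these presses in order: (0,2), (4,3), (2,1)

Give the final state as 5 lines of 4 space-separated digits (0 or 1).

After press 1 at (0,2):
0 1 0 0
0 0 0 1
0 0 0 0
0 1 1 0
1 1 1 1

After press 2 at (4,3):
0 1 0 0
0 0 0 1
0 0 0 0
0 1 1 1
1 1 0 0

After press 3 at (2,1):
0 1 0 0
0 1 0 1
1 1 1 0
0 0 1 1
1 1 0 0

Answer: 0 1 0 0
0 1 0 1
1 1 1 0
0 0 1 1
1 1 0 0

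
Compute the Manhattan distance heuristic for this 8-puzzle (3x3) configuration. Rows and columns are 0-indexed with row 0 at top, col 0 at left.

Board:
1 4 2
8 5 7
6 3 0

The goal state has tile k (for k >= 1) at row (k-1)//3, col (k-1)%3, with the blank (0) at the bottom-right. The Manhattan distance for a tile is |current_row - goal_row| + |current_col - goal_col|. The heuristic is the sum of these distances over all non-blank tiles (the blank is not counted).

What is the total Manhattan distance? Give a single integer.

Answer: 14

Derivation:
Tile 1: (0,0)->(0,0) = 0
Tile 4: (0,1)->(1,0) = 2
Tile 2: (0,2)->(0,1) = 1
Tile 8: (1,0)->(2,1) = 2
Tile 5: (1,1)->(1,1) = 0
Tile 7: (1,2)->(2,0) = 3
Tile 6: (2,0)->(1,2) = 3
Tile 3: (2,1)->(0,2) = 3
Sum: 0 + 2 + 1 + 2 + 0 + 3 + 3 + 3 = 14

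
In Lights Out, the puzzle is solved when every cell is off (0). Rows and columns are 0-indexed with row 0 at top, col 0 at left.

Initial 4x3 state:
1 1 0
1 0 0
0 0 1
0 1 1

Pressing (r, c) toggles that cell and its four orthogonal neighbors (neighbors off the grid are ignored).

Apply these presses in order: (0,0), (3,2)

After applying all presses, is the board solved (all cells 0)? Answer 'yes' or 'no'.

Answer: yes

Derivation:
After press 1 at (0,0):
0 0 0
0 0 0
0 0 1
0 1 1

After press 2 at (3,2):
0 0 0
0 0 0
0 0 0
0 0 0

Lights still on: 0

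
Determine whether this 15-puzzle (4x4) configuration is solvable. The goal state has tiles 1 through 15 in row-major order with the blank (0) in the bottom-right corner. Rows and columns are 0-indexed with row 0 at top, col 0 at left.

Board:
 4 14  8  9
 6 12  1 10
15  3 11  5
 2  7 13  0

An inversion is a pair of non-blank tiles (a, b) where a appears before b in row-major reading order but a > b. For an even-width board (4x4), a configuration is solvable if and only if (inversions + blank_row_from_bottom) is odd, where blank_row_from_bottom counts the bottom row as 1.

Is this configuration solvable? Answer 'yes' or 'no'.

Answer: no

Derivation:
Inversions: 53
Blank is in row 3 (0-indexed from top), which is row 1 counting from the bottom (bottom = 1).
53 + 1 = 54, which is even, so the puzzle is not solvable.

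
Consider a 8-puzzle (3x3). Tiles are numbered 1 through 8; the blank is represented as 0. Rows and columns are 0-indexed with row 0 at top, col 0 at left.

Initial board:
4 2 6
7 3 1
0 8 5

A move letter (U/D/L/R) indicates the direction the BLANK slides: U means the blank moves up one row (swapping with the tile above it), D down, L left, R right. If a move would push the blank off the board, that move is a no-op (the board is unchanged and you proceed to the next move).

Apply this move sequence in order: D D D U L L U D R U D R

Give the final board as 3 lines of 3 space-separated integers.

After move 1 (D):
4 2 6
7 3 1
0 8 5

After move 2 (D):
4 2 6
7 3 1
0 8 5

After move 3 (D):
4 2 6
7 3 1
0 8 5

After move 4 (U):
4 2 6
0 3 1
7 8 5

After move 5 (L):
4 2 6
0 3 1
7 8 5

After move 6 (L):
4 2 6
0 3 1
7 8 5

After move 7 (U):
0 2 6
4 3 1
7 8 5

After move 8 (D):
4 2 6
0 3 1
7 8 5

After move 9 (R):
4 2 6
3 0 1
7 8 5

After move 10 (U):
4 0 6
3 2 1
7 8 5

After move 11 (D):
4 2 6
3 0 1
7 8 5

After move 12 (R):
4 2 6
3 1 0
7 8 5

Answer: 4 2 6
3 1 0
7 8 5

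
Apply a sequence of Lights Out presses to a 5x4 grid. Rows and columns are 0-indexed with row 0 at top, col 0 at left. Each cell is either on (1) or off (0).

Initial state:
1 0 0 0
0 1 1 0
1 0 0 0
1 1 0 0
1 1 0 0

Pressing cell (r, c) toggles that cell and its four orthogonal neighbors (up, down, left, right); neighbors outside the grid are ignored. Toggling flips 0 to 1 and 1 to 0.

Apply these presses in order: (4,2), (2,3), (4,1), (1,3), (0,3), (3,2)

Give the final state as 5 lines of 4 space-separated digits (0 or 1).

After press 1 at (4,2):
1 0 0 0
0 1 1 0
1 0 0 0
1 1 1 0
1 0 1 1

After press 2 at (2,3):
1 0 0 0
0 1 1 1
1 0 1 1
1 1 1 1
1 0 1 1

After press 3 at (4,1):
1 0 0 0
0 1 1 1
1 0 1 1
1 0 1 1
0 1 0 1

After press 4 at (1,3):
1 0 0 1
0 1 0 0
1 0 1 0
1 0 1 1
0 1 0 1

After press 5 at (0,3):
1 0 1 0
0 1 0 1
1 0 1 0
1 0 1 1
0 1 0 1

After press 6 at (3,2):
1 0 1 0
0 1 0 1
1 0 0 0
1 1 0 0
0 1 1 1

Answer: 1 0 1 0
0 1 0 1
1 0 0 0
1 1 0 0
0 1 1 1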